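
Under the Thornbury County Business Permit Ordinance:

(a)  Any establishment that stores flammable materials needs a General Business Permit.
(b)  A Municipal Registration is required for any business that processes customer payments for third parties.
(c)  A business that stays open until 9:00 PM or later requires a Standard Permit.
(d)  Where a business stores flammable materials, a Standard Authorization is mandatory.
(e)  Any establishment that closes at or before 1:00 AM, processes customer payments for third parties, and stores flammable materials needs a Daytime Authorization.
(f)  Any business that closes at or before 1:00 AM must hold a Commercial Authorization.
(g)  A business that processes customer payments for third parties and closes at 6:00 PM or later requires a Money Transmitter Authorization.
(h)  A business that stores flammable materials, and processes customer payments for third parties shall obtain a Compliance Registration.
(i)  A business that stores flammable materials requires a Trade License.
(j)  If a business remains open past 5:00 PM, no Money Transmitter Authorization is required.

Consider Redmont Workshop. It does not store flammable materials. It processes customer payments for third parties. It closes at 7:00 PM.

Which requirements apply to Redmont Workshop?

(a) does not store flammable materials → General Business Permit not required.
(b) processes customer payments for third parties → Municipal Registration required.
(c) closes 7:00 PM, at/before 9:00 PM → Standard Permit not required.
(d) does not store flammable materials → Standard Authorization not required.
(e) closes 7:00 PM, at/before 1:00 AM; processes customer payments for third parties; does not store flammable materials → Daytime Authorization not required.
(f) closes 7:00 PM, at/before 1:00 AM → Commercial Authorization required.
(g) processes customer payments for third parties; closes 7:00 PM, after 6:00 PM → Money Transmitter Authorization required.
(h) does not store flammable materials; processes customer payments for third parties → Compliance Registration not required.
(i) does not store flammable materials → Trade License not required.
(j) closes 7:00 PM, after 5:00 PM → exempt from Money Transmitter Authorization.

Commercial Authorization, Municipal Registration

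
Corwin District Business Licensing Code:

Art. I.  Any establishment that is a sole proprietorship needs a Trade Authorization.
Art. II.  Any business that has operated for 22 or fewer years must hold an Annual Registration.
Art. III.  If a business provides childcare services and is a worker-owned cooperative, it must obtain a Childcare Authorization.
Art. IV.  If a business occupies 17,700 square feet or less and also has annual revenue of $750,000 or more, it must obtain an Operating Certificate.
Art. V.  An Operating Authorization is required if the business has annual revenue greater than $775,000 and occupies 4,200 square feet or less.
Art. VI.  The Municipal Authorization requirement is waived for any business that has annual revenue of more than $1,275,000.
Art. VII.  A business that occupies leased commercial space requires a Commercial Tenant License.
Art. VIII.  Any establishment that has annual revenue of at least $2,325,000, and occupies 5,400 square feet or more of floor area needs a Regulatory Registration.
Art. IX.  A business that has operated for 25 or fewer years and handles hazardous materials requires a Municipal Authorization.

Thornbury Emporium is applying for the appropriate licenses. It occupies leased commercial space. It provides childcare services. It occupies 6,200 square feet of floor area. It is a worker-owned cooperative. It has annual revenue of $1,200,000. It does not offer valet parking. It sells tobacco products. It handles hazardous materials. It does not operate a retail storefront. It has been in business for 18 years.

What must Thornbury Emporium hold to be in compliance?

Annual Registration, Childcare Authorization, Commercial Tenant License, Municipal Authorization, Operating Certificate

Art. I. is a worker-owned cooperative (not: is a sole proprietorship) → Trade Authorization not required.
Art. II. years in business 18 ≤ 22 → Annual Registration required.
Art. III. provides childcare services; is a worker-owned cooperative → Childcare Authorization required.
Art. IV. floor area 6,200 square feet ≤ 17,700 square feet; revenue $1,200,000 ≥ $750,000 → Operating Certificate required.
Art. V. revenue $1,200,000 > $775,000; floor area 6,200 square feet > 4,200 square feet → Operating Authorization not required.
Art. VI. revenue $1,200,000 ≤ $1,275,000 → Municipal Authorization exemption does not apply.
Art. VII. occupies leased commercial space → Commercial Tenant License required.
Art. VIII. revenue $1,200,000 < $2,325,000; floor area 6,200 square feet ≥ 5,400 square feet → Regulatory Registration not required.
Art. IX. years in business 18 ≤ 25; handles hazardous materials → Municipal Authorization required.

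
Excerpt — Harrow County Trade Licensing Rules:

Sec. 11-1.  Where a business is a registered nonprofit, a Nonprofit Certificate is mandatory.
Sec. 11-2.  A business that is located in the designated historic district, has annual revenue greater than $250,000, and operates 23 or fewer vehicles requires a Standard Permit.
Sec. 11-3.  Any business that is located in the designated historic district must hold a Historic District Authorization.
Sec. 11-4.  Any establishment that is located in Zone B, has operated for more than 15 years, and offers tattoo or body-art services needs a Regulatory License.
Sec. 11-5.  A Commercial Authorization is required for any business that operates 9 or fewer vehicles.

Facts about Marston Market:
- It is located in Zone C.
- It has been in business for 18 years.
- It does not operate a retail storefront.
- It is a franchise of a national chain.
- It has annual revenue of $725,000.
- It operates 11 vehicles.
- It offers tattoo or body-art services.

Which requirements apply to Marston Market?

None

Sec. 11-1. is a franchise of a national chain (not: is a registered nonprofit) → Nonprofit Certificate not required.
Sec. 11-2. is located in Zone C (not: is located in the designated historic district); revenue $725,000 > $250,000; vehicles 11 ≤ 23 → Standard Permit not required.
Sec. 11-3. is located in Zone C (not: is located in the designated historic district) → Historic District Authorization not required.
Sec. 11-4. is located in Zone C (not: is located in Zone B); years in business 18 > 15; offers tattoo or body-art services → Regulatory License not required.
Sec. 11-5. vehicles 11 > 9 → Commercial Authorization not required.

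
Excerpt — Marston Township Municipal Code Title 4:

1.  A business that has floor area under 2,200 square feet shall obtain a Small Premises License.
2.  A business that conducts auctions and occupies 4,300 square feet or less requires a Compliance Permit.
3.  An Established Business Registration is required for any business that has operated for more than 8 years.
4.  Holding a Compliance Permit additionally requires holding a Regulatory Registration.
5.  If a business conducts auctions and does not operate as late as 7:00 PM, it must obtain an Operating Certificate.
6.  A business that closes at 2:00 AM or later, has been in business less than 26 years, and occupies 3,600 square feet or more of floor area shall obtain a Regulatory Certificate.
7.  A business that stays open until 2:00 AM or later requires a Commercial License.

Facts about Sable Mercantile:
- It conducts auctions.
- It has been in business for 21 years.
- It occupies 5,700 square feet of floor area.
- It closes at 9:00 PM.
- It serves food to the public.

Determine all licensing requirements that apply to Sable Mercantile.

Established Business Registration

1. floor area 5,700 square feet ≥ 2,200 square feet → Small Premises License not required.
2. conducts auctions; floor area 5,700 square feet > 4,300 square feet → Compliance Permit not required.
3. years in business 21 > 8 → Established Business Registration required.
4. Compliance Permit is not required → no effect.
5. conducts auctions; closes 9:00 PM, after 7:00 PM → Operating Certificate not required.
6. closes 9:00 PM, at/before 2:00 AM; years in business 21 < 26; floor area 5,700 square feet ≥ 3,600 square feet → Regulatory Certificate not required.
7. closes 9:00 PM, at/before 2:00 AM → Commercial License not required.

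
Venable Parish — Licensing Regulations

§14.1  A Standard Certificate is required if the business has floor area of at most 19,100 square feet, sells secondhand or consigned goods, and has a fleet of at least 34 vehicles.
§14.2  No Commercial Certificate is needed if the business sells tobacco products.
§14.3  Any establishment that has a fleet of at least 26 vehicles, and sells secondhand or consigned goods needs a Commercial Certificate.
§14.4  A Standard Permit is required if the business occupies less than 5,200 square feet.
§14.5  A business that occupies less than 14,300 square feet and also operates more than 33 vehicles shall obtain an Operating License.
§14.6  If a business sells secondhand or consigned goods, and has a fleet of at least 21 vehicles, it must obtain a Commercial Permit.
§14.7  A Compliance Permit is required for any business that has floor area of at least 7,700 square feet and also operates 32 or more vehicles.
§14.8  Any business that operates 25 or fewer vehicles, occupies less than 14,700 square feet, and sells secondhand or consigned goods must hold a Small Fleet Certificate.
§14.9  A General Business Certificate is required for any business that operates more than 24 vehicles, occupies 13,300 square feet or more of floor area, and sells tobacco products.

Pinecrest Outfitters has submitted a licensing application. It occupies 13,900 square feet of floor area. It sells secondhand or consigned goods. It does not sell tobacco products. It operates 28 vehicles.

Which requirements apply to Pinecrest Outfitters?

§14.1 floor area 13,900 square feet ≤ 19,100 square feet; sells secondhand or consigned goods; vehicles 28 < 34 → Standard Certificate not required.
§14.2 does not sell tobacco products → Commercial Certificate exemption does not apply.
§14.3 vehicles 28 ≥ 26; sells secondhand or consigned goods → Commercial Certificate required.
§14.4 floor area 13,900 square feet ≥ 5,200 square feet → Standard Permit not required.
§14.5 floor area 13,900 square feet < 14,300 square feet; vehicles 28 ≤ 33 → Operating License not required.
§14.6 sells secondhand or consigned goods; vehicles 28 ≥ 21 → Commercial Permit required.
§14.7 floor area 13,900 square feet ≥ 7,700 square feet; vehicles 28 < 32 → Compliance Permit not required.
§14.8 vehicles 28 > 25; floor area 13,900 square feet < 14,700 square feet; sells secondhand or consigned goods → Small Fleet Certificate not required.
§14.9 vehicles 28 > 24; floor area 13,900 square feet ≥ 13,300 square feet; does not sell tobacco products → General Business Certificate not required.

Commercial Certificate, Commercial Permit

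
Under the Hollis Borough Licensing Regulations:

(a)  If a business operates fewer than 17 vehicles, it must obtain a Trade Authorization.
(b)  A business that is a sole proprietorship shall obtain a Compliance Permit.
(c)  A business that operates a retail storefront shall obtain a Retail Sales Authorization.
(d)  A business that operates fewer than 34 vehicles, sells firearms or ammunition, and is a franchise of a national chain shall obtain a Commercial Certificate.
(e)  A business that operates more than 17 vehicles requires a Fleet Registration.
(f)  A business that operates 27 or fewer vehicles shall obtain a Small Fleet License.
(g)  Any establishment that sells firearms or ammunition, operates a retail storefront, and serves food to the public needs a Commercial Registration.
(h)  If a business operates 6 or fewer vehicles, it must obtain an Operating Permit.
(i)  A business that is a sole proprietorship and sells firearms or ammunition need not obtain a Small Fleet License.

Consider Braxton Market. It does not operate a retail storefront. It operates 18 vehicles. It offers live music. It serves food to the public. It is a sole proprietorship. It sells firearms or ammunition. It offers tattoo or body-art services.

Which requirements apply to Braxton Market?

Compliance Permit, Fleet Registration

(a) vehicles 18 ≥ 17 → Trade Authorization not required.
(b) is a sole proprietorship → Compliance Permit required.
(c) does not operate a retail storefront → Retail Sales Authorization not required.
(d) vehicles 18 < 34; sells firearms or ammunition; is a sole proprietorship (not: is a franchise of a national chain) → Commercial Certificate not required.
(e) vehicles 18 > 17 → Fleet Registration required.
(f) vehicles 18 ≤ 27 → Small Fleet License required.
(g) sells firearms or ammunition; does not operate a retail storefront; serves food to the public → Commercial Registration not required.
(h) vehicles 18 > 6 → Operating Permit not required.
(i) is a sole proprietorship; sells firearms or ammunition → exempt from Small Fleet License.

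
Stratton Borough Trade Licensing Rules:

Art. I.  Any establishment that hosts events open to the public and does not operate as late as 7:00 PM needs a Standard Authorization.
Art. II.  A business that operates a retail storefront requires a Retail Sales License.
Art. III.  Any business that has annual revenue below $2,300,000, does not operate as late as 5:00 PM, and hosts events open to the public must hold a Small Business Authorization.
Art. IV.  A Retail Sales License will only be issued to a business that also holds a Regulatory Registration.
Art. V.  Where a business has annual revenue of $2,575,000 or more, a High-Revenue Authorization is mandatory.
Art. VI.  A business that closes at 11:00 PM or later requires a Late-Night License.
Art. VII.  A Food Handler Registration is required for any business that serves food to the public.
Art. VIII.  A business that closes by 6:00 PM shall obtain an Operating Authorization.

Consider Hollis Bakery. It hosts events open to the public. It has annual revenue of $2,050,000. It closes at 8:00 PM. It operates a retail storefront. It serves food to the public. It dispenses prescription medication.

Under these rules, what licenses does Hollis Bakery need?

Food Handler Registration, Regulatory Registration, Retail Sales License

Art. I. hosts events open to the public; closes 8:00 PM, after 7:00 PM → Standard Authorization not required.
Art. II. operates a retail storefront → Retail Sales License required.
Art. III. revenue $2,050,000 < $2,300,000; closes 8:00 PM, after 5:00 PM; hosts events open to the public → Small Business Authorization not required.
Art. IV. Retail Sales License is required → Regulatory Registration also required.
Art. V. revenue $2,050,000 < $2,575,000 → High-Revenue Authorization not required.
Art. VI. closes 8:00 PM, at/before 11:00 PM → Late-Night License not required.
Art. VII. serves food to the public → Food Handler Registration required.
Art. VIII. closes 8:00 PM, after 6:00 PM → Operating Authorization not required.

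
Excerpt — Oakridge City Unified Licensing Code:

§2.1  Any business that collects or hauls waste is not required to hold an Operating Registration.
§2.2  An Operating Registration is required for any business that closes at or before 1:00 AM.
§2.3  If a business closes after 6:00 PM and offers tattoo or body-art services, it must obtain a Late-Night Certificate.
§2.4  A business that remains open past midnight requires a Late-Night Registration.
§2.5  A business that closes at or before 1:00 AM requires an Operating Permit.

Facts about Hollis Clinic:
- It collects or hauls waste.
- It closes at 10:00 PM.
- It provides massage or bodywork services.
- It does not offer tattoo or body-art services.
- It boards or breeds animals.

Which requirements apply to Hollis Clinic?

§2.1 collects or hauls waste → exempt from Operating Registration.
§2.2 closes 10:00 PM, at/before 1:00 AM → Operating Registration required.
§2.3 closes 10:00 PM, after 6:00 PM; does not offer tattoo or body-art services → Late-Night Certificate not required.
§2.4 closes 10:00 PM, at/before midnight → Late-Night Registration not required.
§2.5 closes 10:00 PM, at/before 1:00 AM → Operating Permit required.

Operating Permit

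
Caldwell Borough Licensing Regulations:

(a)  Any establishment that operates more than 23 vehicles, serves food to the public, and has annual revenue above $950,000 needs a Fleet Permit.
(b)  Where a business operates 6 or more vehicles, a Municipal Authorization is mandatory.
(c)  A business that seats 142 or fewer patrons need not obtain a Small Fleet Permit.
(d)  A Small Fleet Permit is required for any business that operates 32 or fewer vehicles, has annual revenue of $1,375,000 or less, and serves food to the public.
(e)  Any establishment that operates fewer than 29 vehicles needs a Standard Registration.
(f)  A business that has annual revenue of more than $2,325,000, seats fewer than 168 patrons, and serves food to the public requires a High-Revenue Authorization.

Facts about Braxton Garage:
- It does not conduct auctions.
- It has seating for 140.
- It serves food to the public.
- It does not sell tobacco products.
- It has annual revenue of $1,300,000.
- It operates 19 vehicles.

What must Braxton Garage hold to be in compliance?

(a) vehicles 19 ≤ 23; serves food to the public; revenue $1,300,000 > $950,000 → Fleet Permit not required.
(b) vehicles 19 ≥ 6 → Municipal Authorization required.
(c) seating 140 ≤ 142 → exempt from Small Fleet Permit.
(d) vehicles 19 ≤ 32; revenue $1,300,000 ≤ $1,375,000; serves food to the public → Small Fleet Permit required.
(e) vehicles 19 < 29 → Standard Registration required.
(f) revenue $1,300,000 ≤ $2,325,000; seating 140 < 168; serves food to the public → High-Revenue Authorization not required.

Municipal Authorization, Standard Registration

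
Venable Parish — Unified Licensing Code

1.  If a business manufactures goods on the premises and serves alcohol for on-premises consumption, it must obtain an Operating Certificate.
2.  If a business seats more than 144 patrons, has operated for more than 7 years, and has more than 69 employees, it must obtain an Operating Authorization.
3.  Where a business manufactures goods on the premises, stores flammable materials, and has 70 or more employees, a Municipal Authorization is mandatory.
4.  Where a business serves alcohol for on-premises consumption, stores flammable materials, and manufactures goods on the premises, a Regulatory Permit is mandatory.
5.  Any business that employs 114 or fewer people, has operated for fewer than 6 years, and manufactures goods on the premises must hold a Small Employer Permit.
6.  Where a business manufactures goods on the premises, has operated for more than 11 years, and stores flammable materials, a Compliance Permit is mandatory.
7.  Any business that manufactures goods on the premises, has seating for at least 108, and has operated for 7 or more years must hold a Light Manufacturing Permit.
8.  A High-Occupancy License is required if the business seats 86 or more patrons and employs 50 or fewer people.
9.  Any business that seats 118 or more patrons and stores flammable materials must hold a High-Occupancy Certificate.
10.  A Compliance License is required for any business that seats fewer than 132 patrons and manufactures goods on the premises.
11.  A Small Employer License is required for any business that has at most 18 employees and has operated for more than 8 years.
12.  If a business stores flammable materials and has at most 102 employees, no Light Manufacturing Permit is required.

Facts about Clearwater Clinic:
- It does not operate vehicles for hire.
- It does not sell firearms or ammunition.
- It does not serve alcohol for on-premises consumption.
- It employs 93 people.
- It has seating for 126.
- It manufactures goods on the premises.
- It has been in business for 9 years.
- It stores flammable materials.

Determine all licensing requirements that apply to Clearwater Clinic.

1. manufactures goods on the premises; does not serve alcohol for on-premises consumption → Operating Certificate not required.
2. seating 126 ≤ 144; years in business 9 > 7; employees 93 > 69 → Operating Authorization not required.
3. manufactures goods on the premises; stores flammable materials; employees 93 ≥ 70 → Municipal Authorization required.
4. does not serve alcohol for on-premises consumption; stores flammable materials; manufactures goods on the premises → Regulatory Permit not required.
5. employees 93 ≤ 114; years in business 9 ≥ 6; manufactures goods on the premises → Small Employer Permit not required.
6. manufactures goods on the premises; years in business 9 ≤ 11; stores flammable materials → Compliance Permit not required.
7. manufactures goods on the premises; seating 126 ≥ 108; years in business 9 ≥ 7 → Light Manufacturing Permit required.
8. seating 126 ≥ 86; employees 93 > 50 → High-Occupancy License not required.
9. seating 126 ≥ 118; stores flammable materials → High-Occupancy Certificate required.
10. seating 126 < 132; manufactures goods on the premises → Compliance License required.
11. employees 93 > 18; years in business 9 > 8 → Small Employer License not required.
12. stores flammable materials; employees 93 ≤ 102 → exempt from Light Manufacturing Permit.

Compliance License, High-Occupancy Certificate, Municipal Authorization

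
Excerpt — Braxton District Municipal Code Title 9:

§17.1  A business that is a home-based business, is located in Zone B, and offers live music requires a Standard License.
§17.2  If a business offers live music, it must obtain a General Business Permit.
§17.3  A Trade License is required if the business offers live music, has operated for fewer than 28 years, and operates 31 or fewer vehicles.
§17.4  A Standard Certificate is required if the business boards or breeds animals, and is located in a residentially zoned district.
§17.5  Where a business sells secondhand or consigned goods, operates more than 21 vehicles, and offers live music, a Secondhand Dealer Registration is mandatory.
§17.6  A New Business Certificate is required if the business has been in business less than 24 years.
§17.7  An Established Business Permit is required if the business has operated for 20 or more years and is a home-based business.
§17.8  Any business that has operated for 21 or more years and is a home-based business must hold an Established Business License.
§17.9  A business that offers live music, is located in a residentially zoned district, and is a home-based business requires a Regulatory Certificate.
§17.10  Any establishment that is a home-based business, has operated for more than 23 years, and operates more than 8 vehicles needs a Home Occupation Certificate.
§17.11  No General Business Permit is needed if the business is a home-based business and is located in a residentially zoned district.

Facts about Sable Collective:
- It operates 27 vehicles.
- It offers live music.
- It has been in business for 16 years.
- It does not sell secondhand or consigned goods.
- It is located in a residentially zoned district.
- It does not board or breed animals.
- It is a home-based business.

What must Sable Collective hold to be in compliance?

New Business Certificate, Regulatory Certificate, Trade License

§17.1 is a home-based business; is located in a residentially zoned district (not: is located in Zone B); offers live music → Standard License not required.
§17.2 offers live music → General Business Permit required.
§17.3 offers live music; years in business 16 < 28; vehicles 27 ≤ 31 → Trade License required.
§17.4 does not board or breed animals; is located in a residentially zoned district → Standard Certificate not required.
§17.5 does not sell secondhand or consigned goods; vehicles 27 > 21; offers live music → Secondhand Dealer Registration not required.
§17.6 years in business 16 < 24 → New Business Certificate required.
§17.7 years in business 16 < 20; is a home-based business → Established Business Permit not required.
§17.8 years in business 16 < 21; is a home-based business → Established Business License not required.
§17.9 offers live music; is located in a residentially zoned district; is a home-based business → Regulatory Certificate required.
§17.10 is a home-based business; years in business 16 ≤ 23; vehicles 27 > 8 → Home Occupation Certificate not required.
§17.11 is a home-based business; is located in a residentially zoned district → exempt from General Business Permit.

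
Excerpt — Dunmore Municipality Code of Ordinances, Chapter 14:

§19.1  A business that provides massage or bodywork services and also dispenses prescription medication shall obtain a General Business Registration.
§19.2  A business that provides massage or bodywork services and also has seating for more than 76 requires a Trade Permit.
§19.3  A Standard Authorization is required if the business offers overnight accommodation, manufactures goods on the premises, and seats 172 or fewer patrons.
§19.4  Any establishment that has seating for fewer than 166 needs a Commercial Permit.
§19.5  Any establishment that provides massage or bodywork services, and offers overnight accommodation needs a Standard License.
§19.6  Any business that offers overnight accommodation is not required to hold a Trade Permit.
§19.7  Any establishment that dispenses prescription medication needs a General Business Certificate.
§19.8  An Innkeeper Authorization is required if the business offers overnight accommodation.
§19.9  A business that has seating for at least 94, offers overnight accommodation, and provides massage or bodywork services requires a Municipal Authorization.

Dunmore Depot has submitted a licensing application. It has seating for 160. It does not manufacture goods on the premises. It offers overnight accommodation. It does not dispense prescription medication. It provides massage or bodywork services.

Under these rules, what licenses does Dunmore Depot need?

§19.1 provides massage or bodywork services; does not dispense prescription medication → General Business Registration not required.
§19.2 provides massage or bodywork services; seating 160 > 76 → Trade Permit required.
§19.3 offers overnight accommodation; does not manufacture goods on the premises; seating 160 ≤ 172 → Standard Authorization not required.
§19.4 seating 160 < 166 → Commercial Permit required.
§19.5 provides massage or bodywork services; offers overnight accommodation → Standard License required.
§19.6 offers overnight accommodation → exempt from Trade Permit.
§19.7 does not dispense prescription medication → General Business Certificate not required.
§19.8 offers overnight accommodation → Innkeeper Authorization required.
§19.9 seating 160 ≥ 94; offers overnight accommodation; provides massage or bodywork services → Municipal Authorization required.

Commercial Permit, Innkeeper Authorization, Municipal Authorization, Standard License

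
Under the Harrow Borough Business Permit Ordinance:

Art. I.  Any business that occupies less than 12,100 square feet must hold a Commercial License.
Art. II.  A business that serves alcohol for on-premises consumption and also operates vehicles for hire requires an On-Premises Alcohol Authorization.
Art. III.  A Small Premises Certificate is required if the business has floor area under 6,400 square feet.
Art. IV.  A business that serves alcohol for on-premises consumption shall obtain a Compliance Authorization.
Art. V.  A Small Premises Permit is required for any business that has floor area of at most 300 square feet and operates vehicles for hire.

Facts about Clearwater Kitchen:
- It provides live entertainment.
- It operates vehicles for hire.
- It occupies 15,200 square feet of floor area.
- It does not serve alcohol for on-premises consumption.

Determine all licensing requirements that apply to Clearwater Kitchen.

None

Art. I. floor area 15,200 square feet ≥ 12,100 square feet → Commercial License not required.
Art. II. does not serve alcohol for on-premises consumption; operates vehicles for hire → On-Premises Alcohol Authorization not required.
Art. III. floor area 15,200 square feet ≥ 6,400 square feet → Small Premises Certificate not required.
Art. IV. does not serve alcohol for on-premises consumption → Compliance Authorization not required.
Art. V. floor area 15,200 square feet > 300 square feet; operates vehicles for hire → Small Premises Permit not required.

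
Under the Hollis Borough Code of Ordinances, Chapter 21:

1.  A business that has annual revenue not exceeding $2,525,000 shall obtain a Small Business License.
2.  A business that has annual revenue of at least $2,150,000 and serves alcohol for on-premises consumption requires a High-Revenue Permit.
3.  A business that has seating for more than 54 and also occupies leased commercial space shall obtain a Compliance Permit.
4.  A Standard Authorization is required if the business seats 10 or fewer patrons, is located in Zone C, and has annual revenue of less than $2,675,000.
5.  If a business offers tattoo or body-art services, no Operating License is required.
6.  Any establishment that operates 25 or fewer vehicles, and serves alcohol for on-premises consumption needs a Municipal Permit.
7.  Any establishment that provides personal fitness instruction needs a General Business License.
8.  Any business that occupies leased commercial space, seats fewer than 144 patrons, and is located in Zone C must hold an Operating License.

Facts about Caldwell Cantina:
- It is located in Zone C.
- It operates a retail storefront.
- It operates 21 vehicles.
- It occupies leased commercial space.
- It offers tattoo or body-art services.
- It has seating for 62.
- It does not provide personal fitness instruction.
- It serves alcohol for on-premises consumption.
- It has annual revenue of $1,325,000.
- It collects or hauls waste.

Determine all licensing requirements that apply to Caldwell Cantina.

Compliance Permit, Municipal Permit, Small Business License

1. revenue $1,325,000 ≤ $2,525,000 → Small Business License required.
2. revenue $1,325,000 < $2,150,000; serves alcohol for on-premises consumption → High-Revenue Permit not required.
3. seating 62 > 54; occupies leased commercial space → Compliance Permit required.
4. seating 62 > 10; is located in Zone C; revenue $1,325,000 < $2,675,000 → Standard Authorization not required.
5. offers tattoo or body-art services → exempt from Operating License.
6. vehicles 21 ≤ 25; serves alcohol for on-premises consumption → Municipal Permit required.
7. does not provide personal fitness instruction → General Business License not required.
8. occupies leased commercial space; seating 62 < 144; is located in Zone C → Operating License required.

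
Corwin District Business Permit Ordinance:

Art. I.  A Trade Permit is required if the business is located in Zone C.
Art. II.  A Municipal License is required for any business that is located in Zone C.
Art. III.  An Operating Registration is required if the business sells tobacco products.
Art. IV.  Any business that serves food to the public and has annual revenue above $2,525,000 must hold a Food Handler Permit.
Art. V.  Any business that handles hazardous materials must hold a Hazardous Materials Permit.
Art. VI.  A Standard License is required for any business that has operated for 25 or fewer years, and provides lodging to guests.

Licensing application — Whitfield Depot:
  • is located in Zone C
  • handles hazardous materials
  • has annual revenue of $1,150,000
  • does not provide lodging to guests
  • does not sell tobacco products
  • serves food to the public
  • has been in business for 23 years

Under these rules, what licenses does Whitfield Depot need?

Hazardous Materials Permit, Municipal License, Trade Permit

Art. I. is located in Zone C → Trade Permit required.
Art. II. is located in Zone C → Municipal License required.
Art. III. does not sell tobacco products → Operating Registration not required.
Art. IV. serves food to the public; revenue $1,150,000 ≤ $2,525,000 → Food Handler Permit not required.
Art. V. handles hazardous materials → Hazardous Materials Permit required.
Art. VI. years in business 23 ≤ 25; does not provide lodging to guests → Standard License not required.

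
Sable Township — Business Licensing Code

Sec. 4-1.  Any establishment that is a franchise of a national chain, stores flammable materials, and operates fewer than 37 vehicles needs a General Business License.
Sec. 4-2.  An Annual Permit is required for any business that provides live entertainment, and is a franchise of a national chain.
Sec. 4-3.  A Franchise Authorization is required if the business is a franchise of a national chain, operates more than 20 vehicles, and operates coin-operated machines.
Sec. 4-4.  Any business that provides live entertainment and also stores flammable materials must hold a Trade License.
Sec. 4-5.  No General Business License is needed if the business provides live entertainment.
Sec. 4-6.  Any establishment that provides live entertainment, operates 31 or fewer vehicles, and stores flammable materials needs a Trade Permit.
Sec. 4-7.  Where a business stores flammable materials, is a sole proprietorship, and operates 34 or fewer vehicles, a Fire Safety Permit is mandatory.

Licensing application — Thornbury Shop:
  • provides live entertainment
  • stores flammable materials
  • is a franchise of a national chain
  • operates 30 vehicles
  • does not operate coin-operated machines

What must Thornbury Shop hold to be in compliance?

Sec. 4-1. is a franchise of a national chain; stores flammable materials; vehicles 30 < 37 → General Business License required.
Sec. 4-2. provides live entertainment; is a franchise of a national chain → Annual Permit required.
Sec. 4-3. is a franchise of a national chain; vehicles 30 > 20; does not operate coin-operated machines → Franchise Authorization not required.
Sec. 4-4. provides live entertainment; stores flammable materials → Trade License required.
Sec. 4-5. provides live entertainment → exempt from General Business License.
Sec. 4-6. provides live entertainment; vehicles 30 ≤ 31; stores flammable materials → Trade Permit required.
Sec. 4-7. stores flammable materials; is a franchise of a national chain (not: is a sole proprietorship); vehicles 30 ≤ 34 → Fire Safety Permit not required.

Annual Permit, Trade License, Trade Permit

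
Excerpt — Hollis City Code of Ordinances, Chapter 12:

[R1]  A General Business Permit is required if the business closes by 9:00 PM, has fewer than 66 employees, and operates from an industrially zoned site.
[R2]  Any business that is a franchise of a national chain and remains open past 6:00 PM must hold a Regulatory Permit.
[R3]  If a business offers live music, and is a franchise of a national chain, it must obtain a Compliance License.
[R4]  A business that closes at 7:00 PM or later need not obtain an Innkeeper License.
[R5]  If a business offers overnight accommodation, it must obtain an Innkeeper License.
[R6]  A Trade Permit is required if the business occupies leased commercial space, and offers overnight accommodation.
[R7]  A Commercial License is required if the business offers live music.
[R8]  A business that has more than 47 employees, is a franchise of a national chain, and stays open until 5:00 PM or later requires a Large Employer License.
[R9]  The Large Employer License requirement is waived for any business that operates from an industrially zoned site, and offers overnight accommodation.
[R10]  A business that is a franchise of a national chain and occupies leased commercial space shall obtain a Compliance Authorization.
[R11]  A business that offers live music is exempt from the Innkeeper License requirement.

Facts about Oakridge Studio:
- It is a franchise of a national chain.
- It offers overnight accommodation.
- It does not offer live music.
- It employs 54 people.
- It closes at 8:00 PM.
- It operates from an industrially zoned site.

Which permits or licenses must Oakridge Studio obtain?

[R1] closes 8:00 PM, at/before 9:00 PM; employees 54 < 66; operates from an industrially zoned site → General Business Permit required.
[R2] is a franchise of a national chain; closes 8:00 PM, after 6:00 PM → Regulatory Permit required.
[R3] does not offer live music; is a franchise of a national chain → Compliance License not required.
[R4] closes 8:00 PM, after 7:00 PM → exempt from Innkeeper License.
[R5] offers overnight accommodation → Innkeeper License required.
[R6] operates from an industrially zoned site (not: occupies leased commercial space); offers overnight accommodation → Trade Permit not required.
[R7] does not offer live music → Commercial License not required.
[R8] employees 54 > 47; is a franchise of a national chain; closes 8:00 PM, after 5:00 PM → Large Employer License required.
[R9] operates from an industrially zoned site; offers overnight accommodation → exempt from Large Employer License.
[R10] is a franchise of a national chain; operates from an industrially zoned site (not: occupies leased commercial space) → Compliance Authorization not required.
[R11] does not offer live music → Innkeeper License exemption does not apply.

General Business Permit, Regulatory Permit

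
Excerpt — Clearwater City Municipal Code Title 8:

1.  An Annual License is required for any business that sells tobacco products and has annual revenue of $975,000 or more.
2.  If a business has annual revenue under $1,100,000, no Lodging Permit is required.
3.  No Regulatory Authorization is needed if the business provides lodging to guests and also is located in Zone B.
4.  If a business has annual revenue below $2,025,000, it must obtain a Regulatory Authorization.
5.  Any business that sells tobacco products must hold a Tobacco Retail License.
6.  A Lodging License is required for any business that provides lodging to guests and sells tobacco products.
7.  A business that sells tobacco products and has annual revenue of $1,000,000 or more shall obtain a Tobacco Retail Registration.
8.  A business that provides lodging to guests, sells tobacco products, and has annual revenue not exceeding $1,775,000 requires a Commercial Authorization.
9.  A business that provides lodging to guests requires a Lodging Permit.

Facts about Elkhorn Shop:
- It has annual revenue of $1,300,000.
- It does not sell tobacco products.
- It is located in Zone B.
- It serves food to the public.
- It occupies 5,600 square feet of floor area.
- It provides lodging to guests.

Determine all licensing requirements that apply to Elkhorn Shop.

Lodging Permit

1. does not sell tobacco products; revenue $1,300,000 ≥ $975,000 → Annual License not required.
2. revenue $1,300,000 ≥ $1,100,000 → Lodging Permit exemption does not apply.
3. provides lodging to guests; is located in Zone B → exempt from Regulatory Authorization.
4. revenue $1,300,000 < $2,025,000 → Regulatory Authorization required.
5. does not sell tobacco products → Tobacco Retail License not required.
6. provides lodging to guests; does not sell tobacco products → Lodging License not required.
7. does not sell tobacco products; revenue $1,300,000 ≥ $1,000,000 → Tobacco Retail Registration not required.
8. provides lodging to guests; does not sell tobacco products; revenue $1,300,000 ≤ $1,775,000 → Commercial Authorization not required.
9. provides lodging to guests → Lodging Permit required.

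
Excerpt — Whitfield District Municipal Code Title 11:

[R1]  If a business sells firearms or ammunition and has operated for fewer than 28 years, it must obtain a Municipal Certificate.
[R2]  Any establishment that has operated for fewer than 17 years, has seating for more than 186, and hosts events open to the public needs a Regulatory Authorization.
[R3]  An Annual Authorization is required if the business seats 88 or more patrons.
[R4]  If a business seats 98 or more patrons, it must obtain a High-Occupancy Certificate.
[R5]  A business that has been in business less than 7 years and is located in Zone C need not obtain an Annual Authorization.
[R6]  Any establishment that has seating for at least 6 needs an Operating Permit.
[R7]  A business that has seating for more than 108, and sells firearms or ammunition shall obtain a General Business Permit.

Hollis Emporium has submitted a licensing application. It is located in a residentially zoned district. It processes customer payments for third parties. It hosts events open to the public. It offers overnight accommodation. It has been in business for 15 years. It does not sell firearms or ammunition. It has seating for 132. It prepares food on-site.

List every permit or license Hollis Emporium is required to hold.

[R1] does not sell firearms or ammunition; years in business 15 < 28 → Municipal Certificate not required.
[R2] years in business 15 < 17; seating 132 ≤ 186; hosts events open to the public → Regulatory Authorization not required.
[R3] seating 132 ≥ 88 → Annual Authorization required.
[R4] seating 132 ≥ 98 → High-Occupancy Certificate required.
[R5] years in business 15 ≥ 7; is located in a residentially zoned district (not: is located in Zone C) → Annual Authorization exemption does not apply.
[R6] seating 132 ≥ 6 → Operating Permit required.
[R7] seating 132 > 108; does not sell firearms or ammunition → General Business Permit not required.

Annual Authorization, High-Occupancy Certificate, Operating Permit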